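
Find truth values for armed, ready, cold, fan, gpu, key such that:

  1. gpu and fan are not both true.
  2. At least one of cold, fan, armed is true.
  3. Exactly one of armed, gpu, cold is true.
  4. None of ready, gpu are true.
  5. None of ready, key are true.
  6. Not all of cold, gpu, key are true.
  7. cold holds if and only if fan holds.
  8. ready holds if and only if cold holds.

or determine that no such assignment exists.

armed = True, ready = False, cold = False, fan = False, gpu = False, key = False

  (1) gpu=F, fan=F — not both ✓
  (2) {cold, fan, armed}: 1 true — at least one ✓
  (3) {armed, gpu, cold}: 1 true — exactly one ✓
  (4) {ready, gpu}: 0 true — none ✓
  (5) {ready, key}: 0 true — none ✓
  (6) {cold, gpu, key}: 0/3 true — not all ✓
  (7) cold=F, fan=F — same ✓
  (8) ready=F, cold=F — same ✓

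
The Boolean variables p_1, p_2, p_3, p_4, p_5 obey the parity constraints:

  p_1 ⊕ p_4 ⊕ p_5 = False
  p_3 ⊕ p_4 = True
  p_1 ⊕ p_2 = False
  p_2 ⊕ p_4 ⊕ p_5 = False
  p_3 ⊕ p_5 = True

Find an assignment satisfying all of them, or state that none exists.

p_1 = False, p_2 = False, p_3 = False, p_4 = True, p_5 = True

p_1 ⊕ p_4 ⊕ p_5 = F ⊕ T ⊕ T = False ✓
p_3 ⊕ p_4 = F ⊕ T = True ✓
p_1 ⊕ p_2 = F ⊕ F = False ✓
p_2 ⊕ p_4 ⊕ p_5 = F ⊕ T ⊕ T = False ✓
p_3 ⊕ p_5 = F ⊕ T = True ✓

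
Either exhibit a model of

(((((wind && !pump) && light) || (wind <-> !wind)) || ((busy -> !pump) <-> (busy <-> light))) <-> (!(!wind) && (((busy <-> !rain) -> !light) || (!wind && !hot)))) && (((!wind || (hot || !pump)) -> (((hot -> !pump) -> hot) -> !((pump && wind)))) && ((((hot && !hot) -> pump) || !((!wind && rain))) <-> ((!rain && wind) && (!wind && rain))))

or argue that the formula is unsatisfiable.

No satisfying assignment exists.

The conjunct (((hot && !hot) -> pump) || !((!wind && rain))) <-> ((!rain && wind) && (!wind && rain)) is unsatisfiable on its own:
  wind = True: this becomes (((hot && !hot) -> pump) || True) <-> (!rain && False) = False.
  wind = False: simplifies to !((((hot && !hot) -> pump) || !rain)).
    hot = True: this becomes !((True || !rain)) = False.
    hot = False: this becomes !((True || !rain)) = False.
So the whole conjunction is unsatisfiable.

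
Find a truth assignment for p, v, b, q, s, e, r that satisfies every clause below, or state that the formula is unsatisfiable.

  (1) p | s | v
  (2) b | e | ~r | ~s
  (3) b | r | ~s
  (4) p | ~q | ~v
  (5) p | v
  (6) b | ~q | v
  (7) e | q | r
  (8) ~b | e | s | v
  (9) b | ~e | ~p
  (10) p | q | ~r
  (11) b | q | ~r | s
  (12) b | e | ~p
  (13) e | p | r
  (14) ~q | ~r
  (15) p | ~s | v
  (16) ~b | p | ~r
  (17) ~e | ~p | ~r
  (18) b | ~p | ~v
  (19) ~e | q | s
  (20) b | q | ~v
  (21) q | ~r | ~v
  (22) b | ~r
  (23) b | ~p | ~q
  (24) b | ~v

Set p = True.
Set v = True.
  then (b | ~p | ~v) forces b = True.
Set q = False.
  then (q | ~r | ~v) forces r = False.
  then (e | q | r) forces e = True.
  then (~e | q | s) forces s = True.
All clauses satisfied.

p=T; v=T; b=T; q=F; s=T; e=T; r=F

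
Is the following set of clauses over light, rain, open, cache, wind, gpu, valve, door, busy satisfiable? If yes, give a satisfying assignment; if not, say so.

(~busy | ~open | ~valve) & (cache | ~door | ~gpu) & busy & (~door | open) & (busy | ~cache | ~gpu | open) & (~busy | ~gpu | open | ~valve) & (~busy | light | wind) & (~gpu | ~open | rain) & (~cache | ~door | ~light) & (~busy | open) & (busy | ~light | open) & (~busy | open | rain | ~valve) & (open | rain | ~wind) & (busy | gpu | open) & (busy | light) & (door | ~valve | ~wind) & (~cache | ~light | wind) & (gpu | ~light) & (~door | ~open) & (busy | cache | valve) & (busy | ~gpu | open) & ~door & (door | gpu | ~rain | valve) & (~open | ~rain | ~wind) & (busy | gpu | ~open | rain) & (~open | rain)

Unit clause (busy) forces busy = True.
In (~busy | open) only open is left, so open = True.
In (~door | ~open) only ~door is left, so door = False.
In (~open | rain) only rain is left, so rain = True.
In (~busy | ~open | ~valve) only ~valve is left, so valve = False.
In (door | gpu | ~rain | valve) only gpu is left, so gpu = True.
In (~open | ~rain | ~wind) only ~wind is left, so wind = False.
In (~busy | light | wind) only light is left, so light = True.
In (~cache | ~light | wind) only ~cache is left, so cache = False.
All clauses satisfied.

light = True, rain = True, open = True, cache = False, wind = False, gpu = True, valve = False, door = False, busy = True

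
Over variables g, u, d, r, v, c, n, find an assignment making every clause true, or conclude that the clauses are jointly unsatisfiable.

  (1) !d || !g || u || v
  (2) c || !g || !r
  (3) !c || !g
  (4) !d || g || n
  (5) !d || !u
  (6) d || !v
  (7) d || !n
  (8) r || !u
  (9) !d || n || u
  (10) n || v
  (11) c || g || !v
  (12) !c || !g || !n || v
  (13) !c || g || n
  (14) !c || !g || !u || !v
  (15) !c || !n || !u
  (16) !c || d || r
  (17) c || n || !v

Set g = False.
Try u = True:
  (!d || !u) forces d = False.
  (d || !v) forces v = False.
  (d || !n) forces n = False.
  clause (n || v) is falsified — backtrack.
So u = False.
Set d = True.
  then (!d || g || n) forces n = True.
Set r = False.
Set v = False.
Set c = True.
All clauses satisfied.

g: False, u: False, d: True, r: False, v: False, c: True, n: True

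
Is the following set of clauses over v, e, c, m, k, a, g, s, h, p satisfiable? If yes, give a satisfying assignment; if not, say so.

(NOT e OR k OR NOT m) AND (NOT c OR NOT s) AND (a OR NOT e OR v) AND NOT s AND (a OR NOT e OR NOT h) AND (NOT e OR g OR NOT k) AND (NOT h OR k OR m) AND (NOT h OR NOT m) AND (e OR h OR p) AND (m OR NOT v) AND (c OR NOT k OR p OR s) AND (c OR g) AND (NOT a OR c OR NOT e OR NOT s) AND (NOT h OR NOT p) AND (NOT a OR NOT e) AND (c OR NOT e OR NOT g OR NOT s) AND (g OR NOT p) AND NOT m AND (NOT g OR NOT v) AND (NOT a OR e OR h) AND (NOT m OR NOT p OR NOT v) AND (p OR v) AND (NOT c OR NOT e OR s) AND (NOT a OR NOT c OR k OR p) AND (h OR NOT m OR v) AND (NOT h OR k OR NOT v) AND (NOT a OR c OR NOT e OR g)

v=F, e=F, c=F, m=F, k=F, a=F, g=T, s=F, h=F, p=T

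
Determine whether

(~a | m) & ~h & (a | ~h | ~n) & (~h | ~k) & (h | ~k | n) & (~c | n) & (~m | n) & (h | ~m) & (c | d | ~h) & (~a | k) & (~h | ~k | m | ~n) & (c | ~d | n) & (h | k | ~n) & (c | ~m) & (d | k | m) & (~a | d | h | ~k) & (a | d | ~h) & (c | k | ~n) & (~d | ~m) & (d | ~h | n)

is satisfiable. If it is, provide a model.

c = False; k = True; h = False; d = False; n = True; m = False; a = False

Unit clause (~h) forces h = False.
In (h | ~m) only ~m is left, so m = False.
In (~a | m) only ~a is left, so a = False.
Set c = False.
Set k = True.
  then (h | ~k | n) forces n = True.
Set d = False.
All clauses satisfied.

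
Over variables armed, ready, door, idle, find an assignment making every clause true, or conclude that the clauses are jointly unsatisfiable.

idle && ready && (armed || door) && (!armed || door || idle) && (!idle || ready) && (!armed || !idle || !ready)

Unit clause (idle) forces idle = True.
Unit clause (ready) forces ready = True.
In (!armed || !idle || !ready) only !armed is left, so armed = False.
In (armed || door) only door is left, so door = True.
Check each clause:
  (idle): idle holds.
  (ready): ready holds.
  (armed || door): door holds.
  (!armed || door || idle): !armed holds.
  (!idle || ready): ready holds.
  (!armed || !idle || !ready): !armed holds.
All clauses satisfied.

armed = False, ready = True, door = True, idle = True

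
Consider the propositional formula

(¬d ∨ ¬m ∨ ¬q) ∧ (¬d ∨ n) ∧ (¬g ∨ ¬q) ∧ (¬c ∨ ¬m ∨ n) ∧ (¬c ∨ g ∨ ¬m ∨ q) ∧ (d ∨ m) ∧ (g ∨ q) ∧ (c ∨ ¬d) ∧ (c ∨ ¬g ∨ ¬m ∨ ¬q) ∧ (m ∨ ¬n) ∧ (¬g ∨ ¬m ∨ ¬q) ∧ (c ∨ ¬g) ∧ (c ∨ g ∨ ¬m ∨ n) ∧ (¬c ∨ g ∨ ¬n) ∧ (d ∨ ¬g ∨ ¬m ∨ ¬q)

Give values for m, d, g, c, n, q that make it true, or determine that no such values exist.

m = True, d = True, g = True, c = True, n = True, q = False

Try m = False:
  (d ∨ m) forces d = True.
  (¬d ∨ n) forces n = True.
  clause (m ∨ ¬n) is falsified — backtrack.
So m = True.
Set d = True.
  then (¬d ∨ ¬m ∨ ¬q) forces q = False.
  then (¬d ∨ n) forces n = True.
  then (g ∨ q) forces g = True.
  then (c ∨ ¬d) forces c = True.
All clauses satisfied.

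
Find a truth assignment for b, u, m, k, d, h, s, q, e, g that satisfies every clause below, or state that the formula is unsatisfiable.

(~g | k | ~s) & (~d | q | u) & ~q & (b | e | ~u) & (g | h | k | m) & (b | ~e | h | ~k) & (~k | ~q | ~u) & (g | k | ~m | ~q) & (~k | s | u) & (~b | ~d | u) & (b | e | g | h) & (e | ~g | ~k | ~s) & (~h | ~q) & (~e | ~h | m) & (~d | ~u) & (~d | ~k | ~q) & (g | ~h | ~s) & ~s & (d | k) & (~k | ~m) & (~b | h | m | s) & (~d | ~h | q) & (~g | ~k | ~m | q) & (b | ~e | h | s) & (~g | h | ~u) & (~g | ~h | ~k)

Unit clause (~q) forces q = False.
Unit clause (~s) forces s = False.
Set b = True.
Try u = False:
  (~d | q | u) forces d = False.
  (~k | s | u) forces k = False.
  clause (d | k) is falsified — backtrack.
So u = True.
  then (~d | ~u) forces d = False.
  then (d | k) forces k = True.
  then (~k | ~m) forces m = False.
  then (~b | h | m | s) forces h = True.
  then (~g | ~h | ~k) forces g = False.
  then (~e | ~h | m) forces e = False.
All clauses satisfied.

b = True, u = True, m = False, k = True, d = False, h = True, s = False, q = False, e = False, g = False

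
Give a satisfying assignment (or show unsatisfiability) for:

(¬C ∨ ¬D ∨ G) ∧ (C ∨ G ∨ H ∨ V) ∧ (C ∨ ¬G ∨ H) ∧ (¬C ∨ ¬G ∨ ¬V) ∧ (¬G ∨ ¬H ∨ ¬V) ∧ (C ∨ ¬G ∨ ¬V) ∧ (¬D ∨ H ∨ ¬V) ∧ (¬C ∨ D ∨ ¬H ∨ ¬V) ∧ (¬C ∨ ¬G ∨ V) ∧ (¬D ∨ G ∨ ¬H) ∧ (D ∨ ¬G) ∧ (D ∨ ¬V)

Set G = True.
  then (D ∨ ¬G) forces D = True.
Try H = False:
  (C ∨ ¬G ∨ H) forces C = True.
  (¬C ∨ ¬G ∨ ¬V) forces V = False.
  clause (¬C ∨ ¬G ∨ V) is falsified — backtrack.
So H = True.
  then (¬G ∨ ¬H ∨ ¬V) forces V = False.
  then (¬C ∨ ¬G ∨ V) forces C = False.
All clauses satisfied.

G=T; H=T; V=F; C=F; D=T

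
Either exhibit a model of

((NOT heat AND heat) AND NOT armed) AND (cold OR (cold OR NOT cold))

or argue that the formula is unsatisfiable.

No satisfying assignment exists.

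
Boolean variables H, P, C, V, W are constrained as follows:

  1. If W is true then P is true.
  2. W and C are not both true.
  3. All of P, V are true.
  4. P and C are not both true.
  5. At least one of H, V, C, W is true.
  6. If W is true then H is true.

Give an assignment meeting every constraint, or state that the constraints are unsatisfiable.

H = False; P = True; C = False; V = True; W = False

  (1) W=F ⇒ P: vacuous ✓
  (2) W=F, C=F — not both ✓
  (3) {P, V}: all 2 true ✓
  (4) P=T, C=F — not both ✓
  (5) {H, V, C, W}: 1 true — at least one ✓
  (6) W=F ⇒ H: vacuous ✓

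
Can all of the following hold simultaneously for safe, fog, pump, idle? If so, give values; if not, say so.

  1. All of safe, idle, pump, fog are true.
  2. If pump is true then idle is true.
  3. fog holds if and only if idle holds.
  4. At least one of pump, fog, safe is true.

safe: True, fog: True, pump: True, idle: True

  (1) {safe, idle, pump, fog}: all 4 true ✓
  (2) pump=T ⇒ idle: T ✓
  (3) fog=T, idle=T — same ✓
  (4) {pump, fog, safe}: 3 true — at least one ✓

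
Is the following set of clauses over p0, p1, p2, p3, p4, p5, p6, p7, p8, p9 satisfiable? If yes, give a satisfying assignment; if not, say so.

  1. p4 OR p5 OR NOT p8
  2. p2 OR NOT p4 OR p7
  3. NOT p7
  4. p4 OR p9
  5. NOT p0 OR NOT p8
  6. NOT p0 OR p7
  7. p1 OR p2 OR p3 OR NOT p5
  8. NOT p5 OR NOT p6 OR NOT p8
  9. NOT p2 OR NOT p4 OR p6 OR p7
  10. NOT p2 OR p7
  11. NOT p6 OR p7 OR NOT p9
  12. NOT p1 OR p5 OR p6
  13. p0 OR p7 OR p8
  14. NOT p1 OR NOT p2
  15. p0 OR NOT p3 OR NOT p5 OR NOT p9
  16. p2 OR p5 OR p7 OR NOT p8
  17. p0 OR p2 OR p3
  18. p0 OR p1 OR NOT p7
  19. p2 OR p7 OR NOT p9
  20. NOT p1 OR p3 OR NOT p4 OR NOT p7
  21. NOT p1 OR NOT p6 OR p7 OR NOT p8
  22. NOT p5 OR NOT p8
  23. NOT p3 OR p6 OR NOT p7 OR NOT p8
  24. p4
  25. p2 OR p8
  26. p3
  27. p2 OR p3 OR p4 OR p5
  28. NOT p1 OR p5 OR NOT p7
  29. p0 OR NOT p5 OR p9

UNSATISFIABLE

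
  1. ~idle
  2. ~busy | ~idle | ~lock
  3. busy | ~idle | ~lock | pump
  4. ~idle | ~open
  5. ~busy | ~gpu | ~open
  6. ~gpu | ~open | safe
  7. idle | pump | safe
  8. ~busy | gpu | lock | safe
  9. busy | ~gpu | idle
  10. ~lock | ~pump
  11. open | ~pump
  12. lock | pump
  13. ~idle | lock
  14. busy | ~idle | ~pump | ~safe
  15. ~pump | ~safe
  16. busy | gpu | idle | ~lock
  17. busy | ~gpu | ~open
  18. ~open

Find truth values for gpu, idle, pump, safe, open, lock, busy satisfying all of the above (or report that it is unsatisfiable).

Unit clause (~idle) forces idle = False.
Unit clause (~open) forces open = False.
In (open | ~pump) only ~pump is left, so pump = False.
In (lock | pump) only lock is left, so lock = True.
In (idle | pump | safe) only safe is left, so safe = True.
Set gpu = True.
  then (busy | ~gpu | idle) forces busy = True.
All clauses satisfied.

gpu = True; idle = False; pump = False; safe = True; open = False; lock = True; busy = True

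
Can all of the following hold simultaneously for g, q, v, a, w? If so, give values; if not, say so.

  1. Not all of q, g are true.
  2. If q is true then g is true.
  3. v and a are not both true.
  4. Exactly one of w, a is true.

g=T; q=F; v=F; a=F; w=T

  (1) {q, g}: 1/2 true — not all ✓
  (2) q=F ⇒ g: vacuous ✓
  (3) v=F, a=F — not both ✓
  (4) {w, a}: 1 true — exactly one ✓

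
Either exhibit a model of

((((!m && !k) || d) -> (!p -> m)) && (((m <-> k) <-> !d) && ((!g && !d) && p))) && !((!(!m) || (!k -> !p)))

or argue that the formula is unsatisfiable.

m=F, g=F, k=F, d=F, p=T

  (((!m && !k) || d) -> (!p -> m)) && (((m <-> k) <-> !d) && ((!g && !d) && p)) = True
    ((!m && !k) || d) -> (!p -> m) = True
      (!m && !k) || d = True
        !m && !k = True
          !m = True
          !k = True
      !p -> m = True
        !p = False
    ((m <-> k) <-> !d) && ((!g && !d) && p) = True
      (m <-> k) <-> !d = True
        m <-> k = True
        !d = True
      (!g && !d) && p = True
        !g && !d = True
          !g = True
          !d = True
  !((!(!m) || (!k -> !p))) = True
    !(!m) || (!k -> !p) = False
      !(!m) = False
        !m = True
      !k -> !p = False
        !k = True
        !p = False
Both conjuncts True, so the formula holds.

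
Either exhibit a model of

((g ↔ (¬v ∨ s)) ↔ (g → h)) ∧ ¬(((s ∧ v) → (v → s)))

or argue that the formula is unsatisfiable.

The conjunct ¬(((s ∧ v) → (v → s))) is unsatisfiable on its own:
  v=F, s=F: evaluates to False.
  v=F, s=T: evaluates to False.
  v=T, s=F: evaluates to False.
  v=T, s=T: evaluates to False.
So the whole conjunction is unsatisfiable.

Unsatisfiable — no assignment works.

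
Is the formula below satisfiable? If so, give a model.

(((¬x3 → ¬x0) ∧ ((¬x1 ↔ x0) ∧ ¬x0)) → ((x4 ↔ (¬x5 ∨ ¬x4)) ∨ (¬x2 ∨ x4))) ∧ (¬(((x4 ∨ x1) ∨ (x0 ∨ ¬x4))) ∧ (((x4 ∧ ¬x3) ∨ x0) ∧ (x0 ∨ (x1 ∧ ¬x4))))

The conjunct ¬(((x4 ∨ x1) ∨ (x0 ∨ ¬x4))) is unsatisfiable on its own:
  x0=F, x1=F, x4=F: evaluates to False.
  x0=F, x1=F, x4=T: evaluates to False.
  x0=F, x1=T, x4=F: evaluates to False.
  x0=F, x1=T, x4=T: evaluates to False.
  x0=T, x1=F, x4=F: evaluates to False.
  x0=T, x1=F, x4=T: evaluates to False.
  x0=T, x1=T, x4=F: evaluates to False.
  x0=T, x1=T, x4=T: evaluates to False.
So the whole conjunction is unsatisfiable.

UNSATISFIABLE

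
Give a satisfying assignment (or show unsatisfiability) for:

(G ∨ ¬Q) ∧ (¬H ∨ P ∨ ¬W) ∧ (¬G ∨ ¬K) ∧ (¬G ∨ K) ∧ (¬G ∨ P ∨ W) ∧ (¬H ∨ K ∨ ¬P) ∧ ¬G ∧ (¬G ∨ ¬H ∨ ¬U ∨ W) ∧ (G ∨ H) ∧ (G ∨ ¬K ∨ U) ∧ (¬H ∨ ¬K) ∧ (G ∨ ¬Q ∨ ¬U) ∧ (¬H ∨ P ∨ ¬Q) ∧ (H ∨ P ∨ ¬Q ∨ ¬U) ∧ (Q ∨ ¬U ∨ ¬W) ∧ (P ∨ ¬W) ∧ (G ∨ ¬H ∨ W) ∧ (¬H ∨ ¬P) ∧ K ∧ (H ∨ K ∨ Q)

Case G = True:
  Clause (¬G) is falsified — contradiction.
Case G = False:
  (G ∨ ¬Q) forces Q = False.
  (G ∨ H) forces H = True.
  (¬H ∨ ¬K) forces K = False.
  Clause (K) is falsified — contradiction.
Both cases fail, so the formula is unsatisfiable.

No satisfying assignment exists.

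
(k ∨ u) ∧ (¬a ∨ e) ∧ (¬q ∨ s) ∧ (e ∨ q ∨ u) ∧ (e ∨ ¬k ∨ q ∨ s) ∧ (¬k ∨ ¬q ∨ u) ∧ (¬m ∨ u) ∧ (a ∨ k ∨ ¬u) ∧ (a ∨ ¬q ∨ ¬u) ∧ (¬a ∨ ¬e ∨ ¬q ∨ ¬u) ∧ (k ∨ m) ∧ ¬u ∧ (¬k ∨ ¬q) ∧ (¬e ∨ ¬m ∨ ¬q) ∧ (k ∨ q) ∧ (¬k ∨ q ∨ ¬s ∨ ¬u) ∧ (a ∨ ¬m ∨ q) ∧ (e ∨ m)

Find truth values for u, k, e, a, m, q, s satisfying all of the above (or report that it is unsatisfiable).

u=F, k=T, e=T, a=T, m=F, q=F, s=F

Unit clause (¬u) forces u = False.
In (k ∨ u) only k is left, so k = True.
In (¬k ∨ ¬q ∨ u) only ¬q is left, so q = False.
In (¬m ∨ u) only ¬m is left, so m = False.
In (e ∨ m) only e is left, so e = True.
Set a = True.
Set s = False.
All clauses satisfied.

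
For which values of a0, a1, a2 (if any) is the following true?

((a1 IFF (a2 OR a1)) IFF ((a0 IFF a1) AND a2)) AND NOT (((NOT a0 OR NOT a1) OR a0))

The formula is unsatisfiable.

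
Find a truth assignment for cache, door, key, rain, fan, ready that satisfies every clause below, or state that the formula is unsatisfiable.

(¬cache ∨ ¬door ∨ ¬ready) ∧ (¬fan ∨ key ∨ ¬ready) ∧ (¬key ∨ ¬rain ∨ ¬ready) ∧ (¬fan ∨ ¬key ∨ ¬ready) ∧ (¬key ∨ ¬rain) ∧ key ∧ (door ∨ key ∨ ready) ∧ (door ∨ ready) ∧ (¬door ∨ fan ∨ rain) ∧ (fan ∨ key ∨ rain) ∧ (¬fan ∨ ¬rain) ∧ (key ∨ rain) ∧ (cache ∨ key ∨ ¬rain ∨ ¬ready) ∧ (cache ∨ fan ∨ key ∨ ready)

Unit clause (key) forces key = True.
In (¬key ∨ ¬rain) only ¬rain is left, so rain = False.
Set cache = True.
Set door = False.
  then (door ∨ ready) forces ready = True.
  then (¬fan ∨ ¬key ∨ ¬ready) forces fan = False.
All clauses satisfied.

cache = True, door = False, key = True, rain = False, fan = False, ready = True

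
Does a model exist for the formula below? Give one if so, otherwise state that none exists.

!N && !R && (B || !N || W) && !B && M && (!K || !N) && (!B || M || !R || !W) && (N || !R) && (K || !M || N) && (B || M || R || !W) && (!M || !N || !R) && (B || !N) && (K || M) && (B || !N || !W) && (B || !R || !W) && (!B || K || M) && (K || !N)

Unit clause (!N) forces N = False.
Unit clause (!R) forces R = False.
Unit clause (!B) forces B = False.
Unit clause (M) forces M = True.
In (K || !M || N) only K is left, so K = True.
Set W = False.
All clauses satisfied.

N: False, W: False, R: False, M: True, K: True, B: False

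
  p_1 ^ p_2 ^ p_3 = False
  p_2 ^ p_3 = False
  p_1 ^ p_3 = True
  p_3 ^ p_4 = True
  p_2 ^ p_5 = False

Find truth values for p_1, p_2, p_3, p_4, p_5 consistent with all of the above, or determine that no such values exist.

p_1=F, p_2=T, p_3=T, p_4=F, p_5=T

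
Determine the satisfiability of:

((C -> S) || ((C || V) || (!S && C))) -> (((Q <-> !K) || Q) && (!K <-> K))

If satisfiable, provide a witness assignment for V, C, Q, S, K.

No satisfying assignment exists.

Case C = True: the formula simplifies to ((Q <-> !K) || Q) && (!K <-> K).
  K = True: the conjunct !K <-> K becomes !True <-> True = False.
  K = False: the conjunct !K <-> K becomes !False <-> False = False.
Case C = False: the formula simplifies to ((Q <-> !K) || Q) && (!K <-> K).
  K = True: the conjunct !K <-> K becomes !True <-> True = False.
  K = False: the conjunct !K <-> K becomes !False <-> False = False.
Both cases fail — unsatisfiable.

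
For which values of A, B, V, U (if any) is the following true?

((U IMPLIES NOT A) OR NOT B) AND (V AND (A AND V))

A = True; B = False; V = True; U = False

  (U IMPLIES NOT A) OR NOT B = True
    U IMPLIES NOT A = True
      NOT A = False
    NOT B = True
  V AND (A AND V) = True
    A AND V = True
Both conjuncts True, so the formula holds.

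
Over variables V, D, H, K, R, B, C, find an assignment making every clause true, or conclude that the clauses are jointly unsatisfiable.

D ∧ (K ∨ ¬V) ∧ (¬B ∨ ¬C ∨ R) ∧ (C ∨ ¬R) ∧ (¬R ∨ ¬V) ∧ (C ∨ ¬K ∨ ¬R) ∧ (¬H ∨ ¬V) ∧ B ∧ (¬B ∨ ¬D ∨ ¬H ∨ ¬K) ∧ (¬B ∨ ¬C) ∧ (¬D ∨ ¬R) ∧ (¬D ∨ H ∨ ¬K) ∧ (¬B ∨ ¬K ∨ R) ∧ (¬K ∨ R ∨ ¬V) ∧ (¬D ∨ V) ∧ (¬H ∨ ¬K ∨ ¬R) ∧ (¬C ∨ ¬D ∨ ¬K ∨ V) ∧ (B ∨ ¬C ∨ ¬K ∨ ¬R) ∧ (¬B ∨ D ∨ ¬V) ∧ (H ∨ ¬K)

Case V = True:
  (D) forces D = True.
  (K ∨ ¬V) forces K = True.
  (¬R ∨ ¬V) forces R = False.
  Clause (¬K ∨ R ∨ ¬V) is falsified — contradiction.
Case V = False:
  (D) forces D = True.
  Clause (¬D ∨ V) is falsified — contradiction.
Both cases fail, so the formula is unsatisfiable.

Unsatisfiable — no assignment works.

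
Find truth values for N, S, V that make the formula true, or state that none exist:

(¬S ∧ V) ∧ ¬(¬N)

N: True; S: False; V: True

  ¬S ∧ V = True
    ¬S = True
  ¬(¬N) = True
    ¬N = False
Both conjuncts True, so the formula holds.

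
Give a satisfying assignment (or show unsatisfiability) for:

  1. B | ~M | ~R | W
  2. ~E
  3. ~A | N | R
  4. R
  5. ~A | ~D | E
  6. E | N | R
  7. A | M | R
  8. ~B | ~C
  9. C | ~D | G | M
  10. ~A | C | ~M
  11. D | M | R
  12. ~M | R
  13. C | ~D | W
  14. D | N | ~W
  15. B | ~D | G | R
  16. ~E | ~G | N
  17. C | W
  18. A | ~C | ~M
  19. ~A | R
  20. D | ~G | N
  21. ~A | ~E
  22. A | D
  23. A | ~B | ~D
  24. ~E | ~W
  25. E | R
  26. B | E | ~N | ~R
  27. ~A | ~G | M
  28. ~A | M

N=F; E=F; G=F; B=F; W=T; D=T; M=F; R=T; C=T; A=F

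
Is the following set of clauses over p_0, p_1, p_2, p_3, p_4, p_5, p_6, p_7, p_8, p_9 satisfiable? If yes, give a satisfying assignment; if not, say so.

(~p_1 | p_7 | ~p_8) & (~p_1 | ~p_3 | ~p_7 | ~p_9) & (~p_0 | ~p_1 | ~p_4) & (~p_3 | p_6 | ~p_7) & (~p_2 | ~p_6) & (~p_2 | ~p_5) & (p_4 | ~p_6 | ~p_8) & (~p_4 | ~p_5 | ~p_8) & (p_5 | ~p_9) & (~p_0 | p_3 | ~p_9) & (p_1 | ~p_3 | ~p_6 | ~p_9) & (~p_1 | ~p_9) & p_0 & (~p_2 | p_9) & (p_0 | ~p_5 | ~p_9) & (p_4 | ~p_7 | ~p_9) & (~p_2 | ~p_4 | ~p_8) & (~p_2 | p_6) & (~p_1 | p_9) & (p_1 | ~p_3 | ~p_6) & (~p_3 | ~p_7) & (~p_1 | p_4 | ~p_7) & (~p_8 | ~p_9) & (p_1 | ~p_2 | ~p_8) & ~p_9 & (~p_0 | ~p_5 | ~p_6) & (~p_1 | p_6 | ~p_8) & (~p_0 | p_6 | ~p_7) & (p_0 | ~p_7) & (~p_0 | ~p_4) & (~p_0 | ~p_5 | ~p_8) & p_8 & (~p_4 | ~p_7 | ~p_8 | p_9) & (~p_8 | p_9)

No satisfying assignment exists.

Case p_8 = True:
  (p_0) forces p_0 = True.
  (~p_8 | ~p_9) forces p_9 = False.
  Clause (~p_8 | p_9) is falsified — contradiction.
Case p_8 = False:
  Clause (p_8) is falsified — contradiction.
Both cases fail, so the formula is unsatisfiable.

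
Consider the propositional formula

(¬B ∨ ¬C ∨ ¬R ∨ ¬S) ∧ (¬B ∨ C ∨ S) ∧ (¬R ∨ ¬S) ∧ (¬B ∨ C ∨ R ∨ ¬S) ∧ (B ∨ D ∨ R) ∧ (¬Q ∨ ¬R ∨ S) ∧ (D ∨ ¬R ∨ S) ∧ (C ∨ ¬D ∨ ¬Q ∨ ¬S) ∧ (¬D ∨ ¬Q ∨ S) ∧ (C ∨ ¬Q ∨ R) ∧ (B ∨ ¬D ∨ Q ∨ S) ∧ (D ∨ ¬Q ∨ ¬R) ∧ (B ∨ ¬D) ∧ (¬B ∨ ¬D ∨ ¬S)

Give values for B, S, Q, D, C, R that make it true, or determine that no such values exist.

Try B = False:
  (B ∨ ¬D) forces D = False.
  (B ∨ D ∨ R) forces R = True.
  (¬R ∨ ¬S) forces S = False.
  clause (D ∨ ¬R ∨ S) is falsified — backtrack.
So B = True.
Set S = False.
  then (¬B ∨ C ∨ S) forces C = True.
Set Q = False.
Set D = True.
Set R = True.
All clauses satisfied.

B = True, S = False, Q = False, D = True, C = True, R = True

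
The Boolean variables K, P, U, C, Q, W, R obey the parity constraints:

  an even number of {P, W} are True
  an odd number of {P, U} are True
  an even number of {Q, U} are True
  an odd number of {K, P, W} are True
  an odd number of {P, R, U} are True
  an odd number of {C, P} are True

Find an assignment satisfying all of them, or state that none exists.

K: True, P: True, U: False, C: False, Q: False, W: True, R: False

{P, W}: 2 true → even ✓
{P, U}: 1 true → odd ✓
{Q, U}: 0 true → even ✓
{K, P, W}: 3 true → odd ✓
{P, R, U}: 1 true → odd ✓
{C, P}: 1 true → odd ✓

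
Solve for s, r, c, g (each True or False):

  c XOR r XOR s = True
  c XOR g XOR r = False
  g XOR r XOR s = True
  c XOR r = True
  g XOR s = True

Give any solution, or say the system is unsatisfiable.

s = False, r = False, c = True, g = True

c XOR r XOR s = T XOR F XOR F = True ✓
c XOR g XOR r = T XOR T XOR F = False ✓
g XOR r XOR s = T XOR F XOR F = True ✓
c XOR r = T XOR F = True ✓
g XOR s = T XOR F = True ✓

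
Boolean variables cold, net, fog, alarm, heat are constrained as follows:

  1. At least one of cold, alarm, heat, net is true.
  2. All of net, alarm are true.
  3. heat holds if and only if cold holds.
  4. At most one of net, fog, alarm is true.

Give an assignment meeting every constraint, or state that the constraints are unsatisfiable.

The formula is unsatisfiable.

Case alarm = True:
  (2) forces net = True.
  Constraint (4) is violated (net=T, alarm=T) — contradiction.
Case alarm = False:
  Constraint (2) is violated (alarm=F) — contradiction.
Both cases fail — unsatisfiable.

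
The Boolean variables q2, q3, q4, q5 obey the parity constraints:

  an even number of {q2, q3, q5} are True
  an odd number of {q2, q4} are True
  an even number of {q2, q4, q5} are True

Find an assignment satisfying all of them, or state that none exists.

q2 = True, q3 = False, q4 = False, q5 = True

{q2, q3, q5}: 2 true → even ✓
{q2, q4}: 1 true → odd ✓
{q2, q4, q5}: 2 true → even ✓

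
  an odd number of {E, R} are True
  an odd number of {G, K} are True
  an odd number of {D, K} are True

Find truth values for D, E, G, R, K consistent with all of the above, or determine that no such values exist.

D = True; E = True; G = True; R = False; K = False

{E, R}: 1 true → odd ✓
{G, K}: 1 true → odd ✓
{D, K}: 1 true → odd ✓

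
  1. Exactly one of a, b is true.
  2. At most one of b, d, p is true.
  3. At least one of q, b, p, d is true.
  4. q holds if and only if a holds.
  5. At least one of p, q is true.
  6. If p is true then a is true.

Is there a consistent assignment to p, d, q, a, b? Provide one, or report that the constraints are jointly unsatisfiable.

p=T, d=F, q=T, a=T, b=F

  (1) {a, b}: 1 true — exactly one ✓
  (2) {b, d, p}: 1 true — at most one ✓
  (3) {q, b, p, d}: 2 true — at least one ✓
  (4) q=T, a=T — same ✓
  (5) {p, q}: 2 true — at least one ✓
  (6) p=T ⇒ a: T ✓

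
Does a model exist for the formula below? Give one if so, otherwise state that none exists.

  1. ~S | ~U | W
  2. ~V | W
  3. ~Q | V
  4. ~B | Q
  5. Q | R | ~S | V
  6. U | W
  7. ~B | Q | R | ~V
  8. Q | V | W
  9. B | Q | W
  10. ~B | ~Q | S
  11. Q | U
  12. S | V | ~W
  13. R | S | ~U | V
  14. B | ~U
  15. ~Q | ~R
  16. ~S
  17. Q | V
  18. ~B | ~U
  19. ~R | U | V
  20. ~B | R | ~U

Unit clause (~S) forces S = False.
Try Q = False:
  (~B | Q) forces B = False.
  (B | Q | W) forces W = True.
  (Q | U) forces U = True.
  clause (B | ~U) is falsified — backtrack.
So Q = True.
  then (~Q | V) forces V = True.
  then (~B | ~Q | S) forces B = False.
  then (B | ~U) forces U = False.
  then (~Q | ~R) forces R = False.
  then (~V | W) forces W = True.
All clauses satisfied.

Q: True, R: False, B: False, S: False, V: True, U: False, W: True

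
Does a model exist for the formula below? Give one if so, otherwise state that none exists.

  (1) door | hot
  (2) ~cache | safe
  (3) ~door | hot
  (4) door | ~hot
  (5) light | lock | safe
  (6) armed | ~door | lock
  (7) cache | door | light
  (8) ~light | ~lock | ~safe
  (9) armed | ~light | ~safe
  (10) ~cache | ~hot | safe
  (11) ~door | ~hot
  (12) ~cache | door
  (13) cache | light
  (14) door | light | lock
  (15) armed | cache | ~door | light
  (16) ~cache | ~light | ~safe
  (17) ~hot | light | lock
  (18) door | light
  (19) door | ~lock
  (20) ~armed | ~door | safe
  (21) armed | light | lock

UNSATISFIABLE

Case hot = True:
  (door | ~hot) forces door = True.
  Clause (~door | ~hot) is falsified — contradiction.
Case hot = False:
  (door | hot) forces door = True.
  Clause (~door | hot) is falsified — contradiction.
Both cases fail, so the formula is unsatisfiable.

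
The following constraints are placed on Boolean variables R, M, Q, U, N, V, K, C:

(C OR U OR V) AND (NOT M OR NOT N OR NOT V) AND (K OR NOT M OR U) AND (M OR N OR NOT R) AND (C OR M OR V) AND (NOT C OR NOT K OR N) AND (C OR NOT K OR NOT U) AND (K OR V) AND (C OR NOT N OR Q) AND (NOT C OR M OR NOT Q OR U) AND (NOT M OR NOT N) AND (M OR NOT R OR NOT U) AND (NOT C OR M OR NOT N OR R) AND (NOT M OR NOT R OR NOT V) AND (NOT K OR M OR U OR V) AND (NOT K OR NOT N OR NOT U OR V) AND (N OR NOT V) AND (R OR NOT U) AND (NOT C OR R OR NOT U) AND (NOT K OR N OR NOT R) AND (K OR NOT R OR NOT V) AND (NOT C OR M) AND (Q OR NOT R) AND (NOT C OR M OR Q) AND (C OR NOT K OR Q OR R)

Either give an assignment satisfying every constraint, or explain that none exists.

R = True, M = False, Q = True, U = False, N = True, V = True, K = True, C = False

Set R = True.
  then (Q OR NOT R) forces Q = True.
Try M = True:
  (NOT M OR NOT N) forces N = False.
  (NOT M OR NOT R OR NOT V) forces V = False.
  (K OR V) forces K = True.
  clause (NOT K OR N OR NOT R) is falsified — backtrack.
So M = False.
  then (M OR N OR NOT R) forces N = True.
  then (M OR NOT R OR NOT U) forces U = False.
  then (NOT C OR M) forces C = False.
  then (C OR U OR V) forces V = True.
  then (K OR NOT R OR NOT V) forces K = True.
All clauses satisfied.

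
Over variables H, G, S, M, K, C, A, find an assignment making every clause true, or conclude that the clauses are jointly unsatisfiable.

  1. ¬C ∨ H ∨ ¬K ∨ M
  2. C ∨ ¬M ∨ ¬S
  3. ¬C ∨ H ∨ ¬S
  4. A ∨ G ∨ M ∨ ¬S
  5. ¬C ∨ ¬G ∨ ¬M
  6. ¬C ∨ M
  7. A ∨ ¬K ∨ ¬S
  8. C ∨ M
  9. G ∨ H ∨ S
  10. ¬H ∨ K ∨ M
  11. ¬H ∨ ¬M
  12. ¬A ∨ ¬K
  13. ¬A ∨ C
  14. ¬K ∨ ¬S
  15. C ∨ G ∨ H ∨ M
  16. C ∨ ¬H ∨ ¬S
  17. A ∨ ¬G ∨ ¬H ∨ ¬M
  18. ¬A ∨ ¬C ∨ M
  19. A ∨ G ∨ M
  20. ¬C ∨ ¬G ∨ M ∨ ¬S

H: False, G: True, S: False, M: True, K: True, C: False, A: False

Try H = True:
  (¬H ∨ ¬M) forces M = False.
  (¬C ∨ M) forces C = False.
  clause (C ∨ M) is falsified — backtrack.
So H = False.
Try G = False:
  (G ∨ H ∨ S) forces S = True.
  (¬C ∨ H ∨ ¬S) forces C = False.
  (C ∨ ¬M ∨ ¬S) forces M = False.
  clause (C ∨ M) is falsified — backtrack.
So G = True.
Try S = True:
  (¬C ∨ H ∨ ¬S) forces C = False.
  (C ∨ ¬M ∨ ¬S) forces M = False.
  clause (C ∨ M) is falsified — backtrack.
So S = False.
Try M = False:
  (¬C ∨ M) forces C = False.
  clause (C ∨ M) is falsified — backtrack.
So M = True.
  then (¬C ∨ ¬G ∨ ¬M) forces C = False.
  then (¬A ∨ C) forces A = False.
Set K = True.
All clauses satisfied.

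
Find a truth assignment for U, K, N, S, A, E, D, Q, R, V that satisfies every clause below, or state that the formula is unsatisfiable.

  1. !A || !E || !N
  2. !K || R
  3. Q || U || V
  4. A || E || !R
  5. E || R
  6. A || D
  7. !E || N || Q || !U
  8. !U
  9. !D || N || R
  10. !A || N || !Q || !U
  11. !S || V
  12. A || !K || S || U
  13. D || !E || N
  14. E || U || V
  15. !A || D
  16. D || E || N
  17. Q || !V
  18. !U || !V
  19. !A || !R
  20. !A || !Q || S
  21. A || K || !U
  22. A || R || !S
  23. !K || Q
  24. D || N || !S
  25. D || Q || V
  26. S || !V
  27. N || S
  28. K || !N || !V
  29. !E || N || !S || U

U = False, K = False, N = True, S = False, A = False, E = True, D = True, Q = True, R = False, V = False

Unit clause (!U) forces U = False.
Set K = False.
Set N = True.
  then (K || !N || !V) forces V = False.
  then (Q || U || V) forces Q = True.
  then (!S || V) forces S = False.
  then (E || U || V) forces E = True.
  then (!A || !Q || S) forces A = False.
  then (A || D) forces D = True.
Set R = False.
All clauses satisfied.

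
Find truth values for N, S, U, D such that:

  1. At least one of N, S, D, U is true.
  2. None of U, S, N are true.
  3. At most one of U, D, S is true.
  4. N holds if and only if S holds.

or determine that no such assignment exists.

N = False, S = False, U = False, D = True

  (1) {N, S, D, U}: 1 true — at least one ✓
  (2) {U, S, N}: 0 true — none ✓
  (3) {U, D, S}: 1 true — at most one ✓
  (4) N=F, S=F — same ✓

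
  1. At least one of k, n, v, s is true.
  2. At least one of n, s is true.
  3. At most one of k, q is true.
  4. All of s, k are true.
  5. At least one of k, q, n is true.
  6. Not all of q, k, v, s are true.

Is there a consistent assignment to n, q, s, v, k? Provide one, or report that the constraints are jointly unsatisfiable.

n = False, q = False, s = True, v = False, k = True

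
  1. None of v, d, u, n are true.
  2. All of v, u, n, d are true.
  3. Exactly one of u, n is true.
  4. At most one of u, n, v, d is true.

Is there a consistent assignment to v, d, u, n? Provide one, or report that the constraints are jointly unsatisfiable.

Case v = True:
  Constraint (1) is violated (v=T) — contradiction.
Case v = False:
  Constraint (2) is violated (v=F) — contradiction.
Both cases fail — unsatisfiable.

UNSATISFIABLE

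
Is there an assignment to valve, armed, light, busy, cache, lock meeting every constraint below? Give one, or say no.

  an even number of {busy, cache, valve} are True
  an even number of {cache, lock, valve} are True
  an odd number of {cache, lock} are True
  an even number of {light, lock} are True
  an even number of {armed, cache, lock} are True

valve: True, armed: True, light: True, busy: True, cache: False, lock: True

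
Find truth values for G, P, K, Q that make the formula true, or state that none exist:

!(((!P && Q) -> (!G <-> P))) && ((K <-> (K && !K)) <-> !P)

G = False, P = False, K = False, Q = True

  !(((!P && Q) -> (!G <-> P))) = True
    (!P && Q) -> (!G <-> P) = False
      !P && Q = True
        !P = True
      !G <-> P = False
        !G = True
  (K <-> (K && !K)) <-> !P = True
    K <-> (K && !K) = True
      K && !K = False
        !K = True
    !P = True
Both conjuncts True, so the formula holds.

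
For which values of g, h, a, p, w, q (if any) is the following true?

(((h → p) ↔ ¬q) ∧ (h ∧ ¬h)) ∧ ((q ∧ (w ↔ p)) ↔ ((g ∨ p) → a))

No satisfying assignment exists.

Case h = True: the conjunct ¬h is False.
Case h = False: the conjunct h is False.
Both cases fail — unsatisfiable.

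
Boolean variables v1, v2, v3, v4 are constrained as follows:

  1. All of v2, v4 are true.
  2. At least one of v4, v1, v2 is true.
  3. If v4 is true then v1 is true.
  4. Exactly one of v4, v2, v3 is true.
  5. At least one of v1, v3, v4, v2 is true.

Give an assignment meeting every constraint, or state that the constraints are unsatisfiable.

Case v2 = True:
  (1) forces v4 = True.
  Constraint (4) is violated (v4=T, v2=T) — contradiction.
Case v2 = False:
  Constraint (1) is violated (v2=F) — contradiction.
Both cases fail — unsatisfiable.

UNSATISFIABLE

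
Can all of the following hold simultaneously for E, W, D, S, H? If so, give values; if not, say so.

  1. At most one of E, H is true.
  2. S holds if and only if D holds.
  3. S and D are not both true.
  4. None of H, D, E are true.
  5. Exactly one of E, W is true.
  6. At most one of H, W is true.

E: False, W: True, D: False, S: False, H: False

  (1) {E, H}: 0 true — at most one ✓
  (2) S=F, D=F — same ✓
  (3) S=F, D=F — not both ✓
  (4) {H, D, E}: 0 true — none ✓
  (5) {E, W}: 1 true — exactly one ✓
  (6) {H, W}: 1 true — at most one ✓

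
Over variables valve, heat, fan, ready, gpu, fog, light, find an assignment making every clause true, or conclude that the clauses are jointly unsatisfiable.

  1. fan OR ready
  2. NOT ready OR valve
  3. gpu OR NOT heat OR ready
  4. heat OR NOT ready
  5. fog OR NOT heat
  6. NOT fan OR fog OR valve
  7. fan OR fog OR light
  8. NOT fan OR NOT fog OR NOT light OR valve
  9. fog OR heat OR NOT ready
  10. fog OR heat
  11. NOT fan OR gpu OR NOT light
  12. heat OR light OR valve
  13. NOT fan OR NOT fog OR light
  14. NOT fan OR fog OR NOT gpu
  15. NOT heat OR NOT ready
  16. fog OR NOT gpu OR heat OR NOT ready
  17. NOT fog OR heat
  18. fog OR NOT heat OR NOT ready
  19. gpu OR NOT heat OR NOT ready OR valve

valve: True; heat: True; fan: True; ready: False; gpu: True; fog: True; light: True

Try valve = False:
  (NOT ready OR valve) forces ready = False.
  (fan OR ready) forces fan = True.
  (NOT fan OR fog OR valve) forces fog = True.
  (NOT fan OR NOT fog OR NOT light OR valve) forces light = False.
  clause (NOT fan OR NOT fog OR light) is falsified — backtrack.
So valve = True.
Try heat = False:
  (heat OR NOT ready) forces ready = False.
  (fan OR ready) forces fan = True.
  (fog OR heat) forces fog = True.
  clause (NOT fog OR heat) is falsified — backtrack.
So heat = True.
  then (fog OR NOT heat) forces fog = True.
  then (NOT heat OR NOT ready) forces ready = False.
  then (fan OR ready) forces fan = True.
  then (gpu OR NOT heat OR ready) forces gpu = True.
  then (NOT fan OR NOT fog OR light) forces light = True.
All clauses satisfied.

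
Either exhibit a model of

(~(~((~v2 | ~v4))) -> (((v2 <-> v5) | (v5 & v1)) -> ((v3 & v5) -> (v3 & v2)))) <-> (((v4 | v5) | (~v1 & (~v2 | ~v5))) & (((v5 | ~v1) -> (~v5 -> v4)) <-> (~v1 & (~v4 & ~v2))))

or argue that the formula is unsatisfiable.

v1 = False, v2 = False, v3 = False, v4 = False, v5 = True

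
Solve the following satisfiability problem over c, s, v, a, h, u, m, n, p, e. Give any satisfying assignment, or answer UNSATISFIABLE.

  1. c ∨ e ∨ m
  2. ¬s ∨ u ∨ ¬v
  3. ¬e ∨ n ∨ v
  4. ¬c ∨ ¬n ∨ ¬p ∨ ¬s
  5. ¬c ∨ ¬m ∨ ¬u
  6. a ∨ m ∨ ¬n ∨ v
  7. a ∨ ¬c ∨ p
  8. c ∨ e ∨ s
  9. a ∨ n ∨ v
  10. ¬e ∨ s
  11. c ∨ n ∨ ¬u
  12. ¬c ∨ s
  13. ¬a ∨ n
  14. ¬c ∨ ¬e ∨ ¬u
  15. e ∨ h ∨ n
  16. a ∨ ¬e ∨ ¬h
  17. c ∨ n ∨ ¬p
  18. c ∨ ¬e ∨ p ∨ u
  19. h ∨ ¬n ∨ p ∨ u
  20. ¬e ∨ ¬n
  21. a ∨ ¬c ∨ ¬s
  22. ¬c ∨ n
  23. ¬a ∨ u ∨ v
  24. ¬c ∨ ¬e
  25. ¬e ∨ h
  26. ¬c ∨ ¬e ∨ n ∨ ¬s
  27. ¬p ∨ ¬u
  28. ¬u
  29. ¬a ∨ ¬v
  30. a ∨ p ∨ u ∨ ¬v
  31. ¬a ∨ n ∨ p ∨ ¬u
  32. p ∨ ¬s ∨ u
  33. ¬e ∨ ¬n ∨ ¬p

c = False, s = True, v = False, a = False, h = False, u = False, m = True, n = True, p = True, e = False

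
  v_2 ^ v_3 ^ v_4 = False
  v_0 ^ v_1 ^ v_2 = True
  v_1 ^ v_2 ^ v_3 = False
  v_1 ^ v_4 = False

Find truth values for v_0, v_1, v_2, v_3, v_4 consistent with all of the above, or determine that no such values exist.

v_0=F; v_1=T; v_2=F; v_3=T; v_4=T

v_2 ^ v_3 ^ v_4 = F ^ T ^ T = False ✓
v_0 ^ v_1 ^ v_2 = F ^ T ^ F = True ✓
v_1 ^ v_2 ^ v_3 = T ^ F ^ T = False ✓
v_1 ^ v_4 = T ^ T = False ✓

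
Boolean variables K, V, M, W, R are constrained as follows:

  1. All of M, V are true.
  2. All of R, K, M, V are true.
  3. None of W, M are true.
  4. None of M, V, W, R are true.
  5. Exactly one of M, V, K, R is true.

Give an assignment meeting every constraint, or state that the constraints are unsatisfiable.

UNSATISFIABLE

Case V = True:
  Constraint (4) is violated (V=T) — contradiction.
Case V = False:
  Constraint (1) is violated (V=F) — contradiction.
Both cases fail — unsatisfiable.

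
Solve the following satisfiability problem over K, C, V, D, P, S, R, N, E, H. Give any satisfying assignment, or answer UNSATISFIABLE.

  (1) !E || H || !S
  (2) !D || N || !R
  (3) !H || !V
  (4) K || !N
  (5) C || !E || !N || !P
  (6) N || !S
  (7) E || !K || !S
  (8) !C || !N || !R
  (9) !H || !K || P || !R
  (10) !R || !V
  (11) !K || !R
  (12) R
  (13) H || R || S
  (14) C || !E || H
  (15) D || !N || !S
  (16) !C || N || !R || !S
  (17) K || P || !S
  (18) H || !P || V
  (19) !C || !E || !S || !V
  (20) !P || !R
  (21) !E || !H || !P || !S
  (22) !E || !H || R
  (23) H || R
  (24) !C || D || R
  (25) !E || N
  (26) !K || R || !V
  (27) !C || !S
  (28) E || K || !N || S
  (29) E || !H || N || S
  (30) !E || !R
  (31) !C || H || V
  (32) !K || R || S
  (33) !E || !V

K=F, C=F, V=F, D=F, P=F, S=F, R=T, N=F, E=F, H=F

Unit clause (R) forces R = True.
In (!P || !R) only !P is left, so P = False.
In (!E || !R) only !E is left, so E = False.
In (!R || !V) only !V is left, so V = False.
In (!K || !R) only !K is left, so K = False.
In (K || P || !S) only !S is left, so S = False.
In (E || K || !N || S) only !N is left, so N = False.
In (E || !H || N || S) only !H is left, so H = False.
In (!C || H || V) only !C is left, so C = False.
In (!D || N || !R) only !D is left, so D = False.
All clauses satisfied.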